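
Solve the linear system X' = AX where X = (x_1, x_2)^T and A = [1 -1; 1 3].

x_1(t) = -c_1e^(2t) - c_2te^(2t) + 3c_2e^(2t), x_2(t) = c_1e^(2t) + c_2te^(2t) - 2c_2e^(2t)

Coefficient matrix A = [[1, -1], [1, 3]].
Characteristic polynomial det(A - λI) = λ^2 - 4λ + 4 = 0.
Single eigenvalue λ = 2 with algebraic multiplicity 2.
Eigenvector v = (-1,1); generalized eigenvector w with (A-λI)w=v is (3,-2).
General solution: e^(2t)[c_1·v + c_2·(t·v + w)].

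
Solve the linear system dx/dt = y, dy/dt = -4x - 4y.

x(t) = -C_1e^(-2t) - C_2te^(-2t) - 2C_2e^(-2t), y(t) = 2C_1e^(-2t) + 2C_2te^(-2t) + 3C_2e^(-2t)

Coefficient matrix A = [[0, 1], [-4, -4]].
Characteristic polynomial det(A - λI) = λ^2 + 4λ + 4 = 0.
Single eigenvalue λ = -2 with algebraic multiplicity 2.
Eigenvector v = (-1,2); generalized eigenvector w with (A-λI)w=v is (-2,3).
General solution: e^(-2t)[C_1·v + C_2·(t·v + w)].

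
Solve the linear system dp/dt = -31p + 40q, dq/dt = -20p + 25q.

Coefficient matrix A = [[-31, 40], [-20, 25]].
Characteristic polynomial det(A - λI) = λ^2 + 6λ + 25 = 0.
Eigenvalues λ = -3 ± 4i (complex conjugate pair).
For λ=-3+4i: an eigenvector is (-1,-1) - i(-3,-2) = (-1 + 3i, -1 + 2i).
A real fundamental pair from Re and Im of e^((-3+4i)t)v: X_1 = e^(-3t)(cos(4t)·(-1,-1) + sin(4t)·(-3,-2)), X_2 = e^(-3t)(sin(4t)·(-1,-1) - cos(4t)·(-3,-2)).
General solution: K_1X_1 + K_2X_2.

p(t) = -3K_1e^(-3t)sin(4t) - K_1e^(-3t)cos(4t) - K_2e^(-3t)sin(4t) + 3K_2e^(-3t)cos(4t), q(t) = -2K_1e^(-3t)sin(4t) - K_1e^(-3t)cos(4t) - K_2e^(-3t)sin(4t) + 2K_2e^(-3t)cos(4t)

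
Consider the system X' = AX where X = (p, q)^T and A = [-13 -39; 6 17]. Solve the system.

p(t) = 2c_1e^(2t)sin(3t) - 3c_1e^(2t)cos(3t) - 3c_2e^(2t)sin(3t) - 2c_2e^(2t)cos(3t), q(t) = -c_1e^(2t)sin(3t) + c_1e^(2t)cos(3t) + c_2e^(2t)sin(3t) + c_2e^(2t)cos(3t)

Coefficient matrix A = [[-13, -39], [6, 17]].
Characteristic polynomial det(A - λI) = λ^2 - 4λ + 13 = 0.
Eigenvalues λ = 2 ± 3i (complex conjugate pair).
For λ=2+3i: an eigenvector is (-3,1) - i(2,-1) = (-3 - 2i, 1 + i).
A real fundamental pair from Re and Im of e^((2+3i)t)v: X_1 = e^(2t)(cos(3t)·(-3,1) + sin(3t)·(2,-1)), X_2 = e^(2t)(sin(3t)·(-3,1) - cos(3t)·(2,-1)).
General solution: c_1X_1 + c_2X_2.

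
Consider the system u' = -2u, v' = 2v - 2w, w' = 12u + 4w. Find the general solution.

Coefficient matrix A = [[-2, 0, 0], [0, 2, -2], [12, 0, 4]].
det(A - λI) = 0 gives eigenvalues λ = 4, 2, -2.
For λ=4: eigenvector (0,-1,1).
For λ=2: eigenvector (0,1,0).
For λ=-2: eigenvector (1,-1,-2).
General solution: C_1e^(4t)(0,-1,1) + C_2e^(2t)(0,1,0) + C_3e^(-2t)(1,-1,-2).

u(t) = C_3e^(-2t), v(t) = -C_1e^(4t) + C_2e^(2t) - C_3e^(-2t), w(t) = C_1e^(4t) - 2C_3e^(-2t)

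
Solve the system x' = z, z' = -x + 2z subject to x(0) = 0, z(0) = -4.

x(t) = -4te^(t), z(t) = -4te^(t) - 4e^(t)

Coefficient matrix A = [[0, 1], [-1, 2]].
Characteristic polynomial det(A - λI) = λ^2 - 2λ + 1 = 0.
Single eigenvalue λ = 1 with algebraic multiplicity 2.
Eigenvector v = (-1,-1); generalized eigenvector w with (A-λI)w=v is (2,1).
General solution: e^(t)[C_1·v + C_2·(t·v + w)].
Applying x(0)=0, z(0)=-4 gives C_1=8, C_2=4.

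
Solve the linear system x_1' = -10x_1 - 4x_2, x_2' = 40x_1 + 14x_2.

x_1(t) = C_1e^(2t)sin(4t) - C_2e^(2t)cos(4t), x_2(t) = -3C_1e^(2t)sin(4t) - C_1e^(2t)cos(4t) - C_2e^(2t)sin(4t) + 3C_2e^(2t)cos(4t)

Coefficient matrix A = [[-10, -4], [40, 14]].
Characteristic polynomial det(A - λI) = λ^2 - 4λ + 20 = 0.
Eigenvalues λ = 2 ± 4i (complex conjugate pair).
For λ=2+4i: an eigenvector is (0,-1) - i(1,-3) = (0 - i, -1 + 3i).
A real fundamental pair from Re and Im of e^((2+4i)t)v: X_1 = e^(2t)(cos(4t)·(0,-1) + sin(4t)·(1,-3)), X_2 = e^(2t)(sin(4t)·(0,-1) - cos(4t)·(1,-3)).
General solution: C_1X_1 + C_2X_2.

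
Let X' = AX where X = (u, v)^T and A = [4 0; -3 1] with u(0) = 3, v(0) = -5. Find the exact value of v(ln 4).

A = [[4,0],[-3,1]]; eigenvalues λ = 1, 4.
Eigenvectors: (0,-1) for λ=1, (-1,1) for λ=4.
From the initial condition, c_1 = 2, c_2 = -3.
v(ln 4) = (2)(4^1)(-1) + (-3)(4^4)(1) = -776.

-776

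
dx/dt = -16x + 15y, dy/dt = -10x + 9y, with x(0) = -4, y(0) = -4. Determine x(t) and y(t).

x(t) = -4e^(-t), y(t) = -4e^(-t)

Coefficient matrix A = [[-16, 15], [-10, 9]].
Characteristic polynomial det(A - λI) = λ^2 + 7λ + 6 = 0.
Eigenvalues λ = -1, -6.
For λ=-1: (A-λI) row 1 is [-15, 15], so an eigenvector is (-1, -1).
For λ=-6: (A-λI) row 1 is [-10, 15], so an eigenvector is (3, 2).
General solution: K_1e^(-t)(-1,-1) + K_2e^(-6t)(3,2).
Applying x(0)=-4, y(0)=-4 gives K_1=4, K_2=0.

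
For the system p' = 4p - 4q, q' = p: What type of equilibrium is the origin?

A = [[4,-4],[1,0]]; det(A-λI) = λ^2 - 4λ + 4.
repeated λ = 2 with a single eigenvector.

unstable improper node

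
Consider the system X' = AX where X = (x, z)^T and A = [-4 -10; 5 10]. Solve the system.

x(t) = -c_1e^(3t)sin(t) + 3c_1e^(3t)cos(t) + 3c_2e^(3t)sin(t) + c_2e^(3t)cos(t), z(t) = c_1e^(3t)sin(t) - 2c_1e^(3t)cos(t) - 2c_2e^(3t)sin(t) - c_2e^(3t)cos(t)

Coefficient matrix A = [[-4, -10], [5, 10]].
Characteristic polynomial det(A - λI) = λ^2 - 6λ + 10 = 0.
Eigenvalues λ = 3 ± i (complex conjugate pair).
For λ=3+i: an eigenvector is (3,-2) - i(-1,1) = (3 + i, -2 - i).
A real fundamental pair from Re and Im of e^((3+i)t)v: X_1 = e^(3t)(cos(t)·(3,-2) + sin(t)·(-1,1)), X_2 = e^(3t)(sin(t)·(3,-2) - cos(t)·(-1,1)).
General solution: c_1X_1 + c_2X_2.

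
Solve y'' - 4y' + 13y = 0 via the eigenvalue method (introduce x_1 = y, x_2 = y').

Let x_1 = y, x_2 = y'. Then x_1' = x_2 and x_2' = -13x_1 + 4x_2.
A = [[0,1],[-13,4]]; det(A-λI) = λ^2 - 4λ + 13.
Eigenvalues λ = 2 ± 3i.

y(t) = K_1e^(2t)cos(3t) + K_2e^(2t)sin(3t)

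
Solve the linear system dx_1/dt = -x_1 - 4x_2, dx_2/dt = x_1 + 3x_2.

x_1(t) = -2C_1e^(t) - 2C_2te^(t) + 3C_2e^(t), x_2(t) = C_1e^(t) + C_2te^(t) - C_2e^(t)

Coefficient matrix A = [[-1, -4], [1, 3]].
Characteristic polynomial det(A - λI) = λ^2 - 2λ + 1 = 0.
Single eigenvalue λ = 1 with algebraic multiplicity 2.
Eigenvector v = (-2,1); generalized eigenvector w with (A-λI)w=v is (3,-1).
General solution: e^(t)[C_1·v + C_2·(t·v + w)].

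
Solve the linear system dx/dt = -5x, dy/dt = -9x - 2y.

Coefficient matrix A = [[-5, 0], [-9, -2]].
Characteristic polynomial det(A - λI) = λ^2 + 7λ + 10 = 0.
Eigenvalues λ = -5, -2.
For λ=-5: (A-λI) row 2 is [-9, 3], so an eigenvector is (-1, -3).
For λ=-2: (A-λI) row 1 is [-3, 0], so an eigenvector is (0, -1).
General solution: C_1e^(-5t)(-1,-3) + C_2e^(-2t)(0,-1).

x(t) = -C_1e^(-5t), y(t) = -3C_1e^(-5t) - C_2e^(-2t)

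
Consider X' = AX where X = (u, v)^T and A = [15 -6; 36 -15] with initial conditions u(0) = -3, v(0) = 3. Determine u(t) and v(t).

Coefficient matrix A = [[15, -6], [36, -15]].
Characteristic polynomial det(A - λI) = λ^2 - 9 = 0.
Eigenvalues λ = 3, -3.
For λ=3: (A-λI) row 1 is [12, -6], so an eigenvector is (-1, -2).
For λ=-3: (A-λI) row 1 is [18, -6], so an eigenvector is (1, 3).
General solution: c_1e^(3t)(-1,-2) + c_2e^(-3t)(1,3).
Applying u(0)=-3, v(0)=3 gives c_1=12, c_2=9.

u(t) = -12e^(3t) + 9e^(-3t), v(t) = -24e^(3t) + 27e^(-3t)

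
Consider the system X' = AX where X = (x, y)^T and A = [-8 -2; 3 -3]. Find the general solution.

x(t) = 2c_1e^(-5t) + c_2e^(-6t), y(t) = -3c_1e^(-5t) - c_2e^(-6t)

Coefficient matrix A = [[-8, -2], [3, -3]].
Characteristic polynomial det(A - λI) = λ^2 + 11λ + 30 = 0.
Eigenvalues λ = -5, -6.
For λ=-5: (A-λI) row 1 is [-3, -2], so an eigenvector is (2, -3).
For λ=-6: (A-λI) row 1 is [-2, -2], so an eigenvector is (1, -1).
General solution: c_1e^(-5t)(2,-3) + c_2e^(-6t)(1,-1).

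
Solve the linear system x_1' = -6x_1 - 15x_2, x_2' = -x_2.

x_1(t) = -K_1e^(-6t) + 3K_2e^(-t), x_2(t) = -K_2e^(-t)

Coefficient matrix A = [[-6, -15], [0, -1]].
Characteristic polynomial det(A - λI) = λ^2 + 7λ + 6 = 0.
Eigenvalues λ = -6, -1.
For λ=-6: (A-λI) row 1 is [0, -15], so an eigenvector is (-1, 0).
For λ=-1: (A-λI) row 1 is [-5, -15], so an eigenvector is (3, -1).
General solution: K_1e^(-6t)(-1,0) + K_2e^(-t)(3,-1).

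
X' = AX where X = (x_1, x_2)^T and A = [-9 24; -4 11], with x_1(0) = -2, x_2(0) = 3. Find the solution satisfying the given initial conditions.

x_1(t) = 22e^(3t) - 24e^(-t), x_2(t) = 11e^(3t) - 8e^(-t)

Coefficient matrix A = [[-9, 24], [-4, 11]].
Characteristic polynomial det(A - λI) = λ^2 - 2λ - 3 = 0.
Eigenvalues λ = 3, -1.
For λ=3: (A-λI) row 1 is [-12, 24], so an eigenvector is (2, 1).
For λ=-1: (A-λI) row 1 is [-8, 24], so an eigenvector is (-3, -1).
General solution: K_1e^(3t)(2,1) + K_2e^(-t)(-3,-1).
Applying x_1(0)=-2, x_2(0)=3 gives K_1=11, K_2=8.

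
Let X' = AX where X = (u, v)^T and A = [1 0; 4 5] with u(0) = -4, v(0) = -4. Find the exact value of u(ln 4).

-16

A = [[1,0],[4,5]]; eigenvalues λ = 1, 5.
Eigenvectors: (1,-1) for λ=1, (0,1) for λ=5.
From the initial condition, c_1 = -4, c_2 = -8.
u(ln 4) = (-4)(4^1)(1) + (-8)(4^5)(0) = -16.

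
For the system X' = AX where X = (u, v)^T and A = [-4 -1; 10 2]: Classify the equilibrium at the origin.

stable spiral

A = [[-4,-1],[10,2]]; det(A-λI) = λ^2 + 2λ + 2.
λ = -1 ± i: negative real part.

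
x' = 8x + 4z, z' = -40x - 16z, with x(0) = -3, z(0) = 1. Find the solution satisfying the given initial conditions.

Coefficient matrix A = [[8, 4], [-40, -16]].
Characteristic polynomial det(A - λI) = λ^2 + 8λ + 32 = 0.
Eigenvalues λ = -4 ± 4i (complex conjugate pair).
For λ=-4+4i: an eigenvector is (-1,3) - i(0,1) = (-1, 3 - i).
A real fundamental pair from Re and Im of e^((-4+4i)t)v: X_1 = e^(-4t)(cos(4t)·(-1,3) + sin(4t)·(0,1)), X_2 = e^(-4t)(sin(4t)·(-1,3) - cos(4t)·(0,1)).
General solution: K_1X_1 + K_2X_2.
Applying x(0)=-3, z(0)=1 gives K_1=3, K_2=8.

x(t) = -8e^(-4t)sin(4t) - 3e^(-4t)cos(4t), z(t) = 27e^(-4t)sin(4t) + e^(-4t)cos(4t)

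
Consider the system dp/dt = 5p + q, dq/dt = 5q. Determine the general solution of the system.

p(t) = -K_1e^(5t) - K_2te^(5t) + 2K_2e^(5t), q(t) = -K_2e^(5t)

Coefficient matrix A = [[5, 1], [0, 5]].
Characteristic polynomial det(A - λI) = λ^2 - 10λ + 25 = 0.
Single eigenvalue λ = 5 with algebraic multiplicity 2.
Eigenvector v = (-1,0); generalized eigenvector w with (A-λI)w=v is (2,-1).
General solution: e^(5t)[K_1·v + K_2·(t·v + w)].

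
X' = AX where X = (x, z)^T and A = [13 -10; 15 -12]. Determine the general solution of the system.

x(t) = c_1e^(3t) - 2c_2e^(-2t), z(t) = c_1e^(3t) - 3c_2e^(-2t)

Coefficient matrix A = [[13, -10], [15, -12]].
Characteristic polynomial det(A - λI) = λ^2 - λ - 6 = 0.
Eigenvalues λ = 3, -2.
For λ=3: (A-λI) row 1 is [10, -10], so an eigenvector is (1, 1).
For λ=-2: (A-λI) row 1 is [15, -10], so an eigenvector is (-2, -3).
General solution: c_1e^(3t)(1,1) + c_2e^(-2t)(-2,-3).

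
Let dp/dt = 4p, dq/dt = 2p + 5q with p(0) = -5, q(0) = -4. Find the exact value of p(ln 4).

-1280

A = [[4,0],[2,5]]; eigenvalues λ = 5, 4.
Eigenvectors: (0,1) for λ=5, (-1,2) for λ=4.
From the initial condition, c_1 = -14, c_2 = 5.
p(ln 4) = (-14)(4^5)(0) + (5)(4^4)(-1) = -1280.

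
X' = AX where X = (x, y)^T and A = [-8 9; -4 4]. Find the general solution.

Coefficient matrix A = [[-8, 9], [-4, 4]].
Characteristic polynomial det(A - λI) = λ^2 + 4λ + 4 = 0.
Single eigenvalue λ = -2 with algebraic multiplicity 2.
Eigenvector v = (3,2); generalized eigenvector w with (A-λI)w=v is (1,1).
General solution: e^(-2t)[C_1·v + C_2·(t·v + w)].

x(t) = 3C_1e^(-2t) + 3C_2te^(-2t) + C_2e^(-2t), y(t) = 2C_1e^(-2t) + 2C_2te^(-2t) + C_2e^(-2t)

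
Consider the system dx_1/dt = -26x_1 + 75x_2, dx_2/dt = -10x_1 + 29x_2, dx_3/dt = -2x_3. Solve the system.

x_1(t) = -5C_1e^(4t) + 3C_3e^(-t), x_2(t) = -2C_1e^(4t) + C_3e^(-t), x_3(t) = C_2e^(-2t)

Coefficient matrix A = [[-26, 75, 0], [-10, 29, 0], [0, 0, -2]].
det(A - λI) = 0 gives eigenvalues λ = 4, -2, -1.
For λ=4: eigenvector (-5,-2,0).
For λ=-2: eigenvector (0,0,1).
For λ=-1: eigenvector (3,1,0).
General solution: C_1e^(4t)(-5,-2,0) + C_2e^(-2t)(0,0,1) + C_3e^(-t)(3,1,0).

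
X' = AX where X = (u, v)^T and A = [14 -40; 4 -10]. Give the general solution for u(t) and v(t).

u(t) = -K_1e^(2t)sin(4t) + 3K_1e^(2t)cos(4t) + 3K_2e^(2t)sin(4t) + K_2e^(2t)cos(4t), v(t) = K_1e^(2t)cos(4t) + K_2e^(2t)sin(4t)

Coefficient matrix A = [[14, -40], [4, -10]].
Characteristic polynomial det(A - λI) = λ^2 - 4λ + 20 = 0.
Eigenvalues λ = 2 ± 4i (complex conjugate pair).
For λ=2+4i: an eigenvector is (3,1) - i(-1,0) = (3 + i, 1).
A real fundamental pair from Re and Im of e^((2+4i)t)v: X_1 = e^(2t)(cos(4t)·(3,1) + sin(4t)·(-1,0)), X_2 = e^(2t)(sin(4t)·(3,1) - cos(4t)·(-1,0)).
General solution: K_1X_1 + K_2X_2.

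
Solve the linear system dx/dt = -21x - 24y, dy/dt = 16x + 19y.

x(t) = K_1e^(3t) - 3K_2e^(-5t), y(t) = -K_1e^(3t) + 2K_2e^(-5t)

Coefficient matrix A = [[-21, -24], [16, 19]].
Characteristic polynomial det(A - λI) = λ^2 + 2λ - 15 = 0.
Eigenvalues λ = 3, -5.
For λ=3: (A-λI) row 1 is [-24, -24], so an eigenvector is (1, -1).
For λ=-5: (A-λI) row 1 is [-16, -24], so an eigenvector is (-3, 2).
General solution: K_1e^(3t)(1,-1) + K_2e^(-5t)(-3,2).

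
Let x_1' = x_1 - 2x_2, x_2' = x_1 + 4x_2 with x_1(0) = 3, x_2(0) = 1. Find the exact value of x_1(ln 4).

-192

A = [[1,-2],[1,4]]; eigenvalues λ = 3, 2.
Eigenvectors: (-1,1) for λ=3, (2,-1) for λ=2.
From the initial condition, c_1 = 5, c_2 = 4.
x_1(ln 4) = (5)(4^3)(-1) + (4)(4^2)(2) = -192.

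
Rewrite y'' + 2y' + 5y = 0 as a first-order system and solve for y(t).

y(t) = c_1e^(-t)cos(2t) + c_2e^(-t)sin(2t)

Let x_1 = y, x_2 = y'. Then x_1' = x_2 and x_2' = -5x_1 - 2x_2.
A = [[0,1],[-5,-2]]; det(A-λI) = λ^2 + 2λ + 5.
Eigenvalues λ = -1 ± 2i.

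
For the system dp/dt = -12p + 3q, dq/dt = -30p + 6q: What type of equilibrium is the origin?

stable spiral

A = [[-12,3],[-30,6]]; det(A-λI) = λ^2 + 6λ + 18.
λ = -3 ± 3i: negative real part.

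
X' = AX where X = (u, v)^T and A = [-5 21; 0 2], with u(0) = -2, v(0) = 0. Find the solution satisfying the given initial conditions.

Coefficient matrix A = [[-5, 21], [0, 2]].
Characteristic polynomial det(A - λI) = λ^2 + 3λ - 10 = 0.
Eigenvalues λ = -5, 2.
For λ=-5: (A-λI) row 1 is [0, 21], so an eigenvector is (-1, 0).
For λ=2: (A-λI) row 1 is [-7, 21], so an eigenvector is (3, 1).
General solution: K_1e^(-5t)(-1,0) + K_2e^(2t)(3,1).
Applying u(0)=-2, v(0)=0 gives K_1=2, K_2=0.

u(t) = -2e^(-5t), v(t) = 0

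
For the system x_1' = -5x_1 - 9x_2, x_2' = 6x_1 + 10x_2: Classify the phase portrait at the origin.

A = [[-5,-9],[6,10]]; det(A-λI) = λ^2 - 5λ + 4.
λ = 4, 1: both positive.

unstable node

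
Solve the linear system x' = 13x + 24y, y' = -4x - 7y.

x(t) = 3K_1e^(5t) + 2K_2e^(t), y(t) = -K_1e^(5t) - K_2e^(t)

Coefficient matrix A = [[13, 24], [-4, -7]].
Characteristic polynomial det(A - λI) = λ^2 - 6λ + 5 = 0.
Eigenvalues λ = 5, 1.
For λ=5: (A-λI) row 1 is [8, 24], so an eigenvector is (3, -1).
For λ=1: (A-λI) row 1 is [12, 24], so an eigenvector is (2, -1).
General solution: K_1e^(5t)(3,-1) + K_2e^(t)(2,-1).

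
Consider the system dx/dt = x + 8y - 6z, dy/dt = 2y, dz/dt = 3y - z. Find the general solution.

Coefficient matrix A = [[1, 8, -6], [0, 2, 0], [0, 3, -1]].
det(A - λI) = 0 gives eigenvalues λ = 2, 1, -1.
For λ=2: eigenvector (2,1,1).
For λ=1: eigenvector (1,0,0).
For λ=-1: eigenvector (3,0,1).
General solution: K_1e^(2t)(2,1,1) + K_2e^(t)(1,0,0) + K_3e^(-t)(3,0,1).

x(t) = 2K_1e^(2t) + K_2e^(t) + 3K_3e^(-t), y(t) = K_1e^(2t), z(t) = K_1e^(2t) + K_3e^(-t)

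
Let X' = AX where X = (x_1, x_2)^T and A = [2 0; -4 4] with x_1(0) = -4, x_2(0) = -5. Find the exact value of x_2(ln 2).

A = [[2,0],[-4,4]]; eigenvalues λ = 2, 4.
Eigenvectors: (-1,-2) for λ=2, (0,1) for λ=4.
From the initial condition, c_1 = 4, c_2 = 3.
x_2(ln 2) = (4)(2^2)(-2) + (3)(2^4)(1) = 16.

16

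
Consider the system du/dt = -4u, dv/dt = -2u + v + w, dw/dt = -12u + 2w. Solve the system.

u(t) = -C_1e^(-4t), v(t) = -C_2e^(2t) + C_3e^(t), w(t) = -2C_1e^(-4t) - C_2e^(2t)

Coefficient matrix A = [[-4, 0, 0], [-2, 1, 1], [-12, 0, 2]].
det(A - λI) = 0 gives eigenvalues λ = -4, 2, 1.
For λ=-4: eigenvector (-1,0,-2).
For λ=2: eigenvector (0,-1,-1).
For λ=1: eigenvector (0,1,0).
General solution: C_1e^(-4t)(-1,0,-2) + C_2e^(2t)(0,-1,-1) + C_3e^(t)(0,1,0).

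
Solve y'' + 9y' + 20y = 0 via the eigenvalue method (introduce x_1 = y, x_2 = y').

Let x_1 = y, x_2 = y'. Then x_1' = x_2 and x_2' = -20x_1 - 9x_2.
A = [[0,1],[-20,-9]]; det(A-λI) = λ^2 + 9λ + 20.
Eigenvalues λ = -5, -4 with eigenvectors (1,-5), (1,-4).

y(t) = K_1e^(-5t) + K_2e^(-4t)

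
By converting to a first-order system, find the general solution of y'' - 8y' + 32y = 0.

Let x_1 = y, x_2 = y'. Then x_1' = x_2 and x_2' = -32x_1 + 8x_2.
A = [[0,1],[-32,8]]; det(A-λI) = λ^2 - 8λ + 32.
Eigenvalues λ = 4 ± 4i.

y(t) = C_1e^(4t)cos(4t) + C_2e^(4t)sin(4t)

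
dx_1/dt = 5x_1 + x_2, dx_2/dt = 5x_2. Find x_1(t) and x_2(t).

x_1(t) = -K_1e^(5t) - K_2te^(5t) + 3K_2e^(5t), x_2(t) = -K_2e^(5t)

Coefficient matrix A = [[5, 1], [0, 5]].
Characteristic polynomial det(A - λI) = λ^2 - 10λ + 25 = 0.
Single eigenvalue λ = 5 with algebraic multiplicity 2.
Eigenvector v = (-1,0); generalized eigenvector w with (A-λI)w=v is (3,-1).
General solution: e^(5t)[K_1·v + K_2·(t·v + w)].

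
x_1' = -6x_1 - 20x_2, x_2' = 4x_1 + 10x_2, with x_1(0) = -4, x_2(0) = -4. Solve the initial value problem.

Coefficient matrix A = [[-6, -20], [4, 10]].
Characteristic polynomial det(A - λI) = λ^2 - 4λ + 20 = 0.
Eigenvalues λ = 2 ± 4i (complex conjugate pair).
For λ=2+4i: an eigenvector is (2,-1) - i(1,0) = (2 - i, -1).
A real fundamental pair from Re and Im of e^((2+4i)t)v: X_1 = e^(2t)(cos(4t)·(2,-1) + sin(4t)·(1,0)), X_2 = e^(2t)(sin(4t)·(2,-1) - cos(4t)·(1,0)).
General solution: K_1X_1 + K_2X_2.
Applying x_1(0)=-4, x_2(0)=-4 gives K_1=4, K_2=12.

x_1(t) = 28e^(2t)sin(4t) - 4e^(2t)cos(4t), x_2(t) = -12e^(2t)sin(4t) - 4e^(2t)cos(4t)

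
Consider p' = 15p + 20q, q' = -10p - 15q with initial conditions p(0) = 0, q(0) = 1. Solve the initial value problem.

p(t) = 2e^(5t) - 2e^(-5t), q(t) = -e^(5t) + 2e^(-5t)

Coefficient matrix A = [[15, 20], [-10, -15]].
Characteristic polynomial det(A - λI) = λ^2 - 25 = 0.
Eigenvalues λ = -5, 5.
For λ=-5: (A-λI) row 1 is [20, 20], so an eigenvector is (1, -1).
For λ=5: (A-λI) row 1 is [10, 20], so an eigenvector is (-2, 1).
General solution: c_1e^(-5t)(1,-1) + c_2e^(5t)(-2,1).
Applying p(0)=0, q(0)=1 gives c_1=-2, c_2=-1.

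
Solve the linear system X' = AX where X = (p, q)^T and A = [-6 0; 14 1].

p(t) = K_1e^(-6t), q(t) = -2K_1e^(-6t) - K_2e^(t)

Coefficient matrix A = [[-6, 0], [14, 1]].
Characteristic polynomial det(A - λI) = λ^2 + 5λ - 6 = 0.
Eigenvalues λ = -6, 1.
For λ=-6: (A-λI) row 2 is [14, 7], so an eigenvector is (1, -2).
For λ=1: (A-λI) row 1 is [-7, 0], so an eigenvector is (0, -1).
General solution: K_1e^(-6t)(1,-2) + K_2e^(t)(0,-1).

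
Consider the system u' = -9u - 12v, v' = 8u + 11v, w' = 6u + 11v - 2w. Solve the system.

u(t) = 3K_1e^(-t) - K_3e^(3t), v(t) = -2K_1e^(-t) + K_3e^(3t), w(t) = -4K_1e^(-t) + K_2e^(-2t) + K_3e^(3t)

Coefficient matrix A = [[-9, -12, 0], [8, 11, 0], [6, 11, -2]].
det(A - λI) = 0 gives eigenvalues λ = -1, -2, 3.
For λ=-1: eigenvector (3,-2,-4).
For λ=-2: eigenvector (0,0,1).
For λ=3: eigenvector (-1,1,1).
General solution: K_1e^(-t)(3,-2,-4) + K_2e^(-2t)(0,0,1) + K_3e^(3t)(-1,1,1).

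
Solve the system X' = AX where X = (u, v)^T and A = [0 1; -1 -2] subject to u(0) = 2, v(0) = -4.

u(t) = -2te^(-t) + 2e^(-t), v(t) = 2te^(-t) - 4e^(-t)

Coefficient matrix A = [[0, 1], [-1, -2]].
Characteristic polynomial det(A - λI) = λ^2 + 2λ + 1 = 0.
Single eigenvalue λ = -1 with algebraic multiplicity 2.
Eigenvector v = (-1,1); generalized eigenvector w with (A-λI)w=v is (1,-2).
General solution: e^(-t)[c_1·v + c_2·(t·v + w)].
Applying u(0)=2, v(0)=-4 gives c_1=0, c_2=2.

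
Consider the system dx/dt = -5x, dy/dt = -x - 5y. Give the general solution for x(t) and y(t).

Coefficient matrix A = [[-5, 0], [-1, -5]].
Characteristic polynomial det(A - λI) = λ^2 + 10λ + 25 = 0.
Single eigenvalue λ = -5 with algebraic multiplicity 2.
Eigenvector v = (0,-1); generalized eigenvector w with (A-λI)w=v is (1,3).
General solution: e^(-5t)[K_1·v + K_2·(t·v + w)].

x(t) = K_2e^(-5t), y(t) = -K_1e^(-5t) - K_2te^(-5t) + 3K_2e^(-5t)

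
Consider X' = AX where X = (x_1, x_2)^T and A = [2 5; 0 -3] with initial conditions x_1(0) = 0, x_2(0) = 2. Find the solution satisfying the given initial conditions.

x_1(t) = 2e^(2t) - 2e^(-3t), x_2(t) = 2e^(-3t)

Coefficient matrix A = [[2, 5], [0, -3]].
Characteristic polynomial det(A - λI) = λ^2 + λ - 6 = 0.
Eigenvalues λ = -3, 2.
For λ=-3: (A-λI) row 1 is [5, 5], so an eigenvector is (-1, 1).
For λ=2: (A-λI) row 1 is [0, 5], so an eigenvector is (1, 0).
General solution: c_1e^(-3t)(-1,1) + c_2e^(2t)(1,0).
Applying x_1(0)=0, x_2(0)=2 gives c_1=2, c_2=2.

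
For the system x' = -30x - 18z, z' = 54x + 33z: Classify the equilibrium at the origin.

A = [[-30,-18],[54,33]]; det(A-λI) = λ^2 - 3λ - 18.
λ = 6, -3: opposite signs.

saddle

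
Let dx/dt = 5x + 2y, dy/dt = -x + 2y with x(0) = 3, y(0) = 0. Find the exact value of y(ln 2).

-24

A = [[5,2],[-1,2]]; eigenvalues λ = 3, 4.
Eigenvectors: (1,-1) for λ=3, (2,-1) for λ=4.
From the initial condition, c_1 = -3, c_2 = 3.
y(ln 2) = (-3)(2^3)(-1) + (3)(2^4)(-1) = -24.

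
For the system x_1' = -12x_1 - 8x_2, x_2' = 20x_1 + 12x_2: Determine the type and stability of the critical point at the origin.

center

A = [[-12,-8],[20,12]]; det(A-λI) = λ^2 + 16.
λ = 0 ± 4i: zero real part.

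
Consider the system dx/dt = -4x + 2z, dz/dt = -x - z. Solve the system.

Coefficient matrix A = [[-4, 2], [-1, -1]].
Characteristic polynomial det(A - λI) = λ^2 + 5λ + 6 = 0.
Eigenvalues λ = -2, -3.
For λ=-2: (A-λI) row 1 is [-2, 2], so an eigenvector is (1, 1).
For λ=-3: (A-λI) row 1 is [-1, 2], so an eigenvector is (2, 1).
General solution: C_1e^(-2t)(1,1) + C_2e^(-3t)(2,1).

x(t) = C_1e^(-2t) + 2C_2e^(-3t), z(t) = C_1e^(-2t) + C_2e^(-3t)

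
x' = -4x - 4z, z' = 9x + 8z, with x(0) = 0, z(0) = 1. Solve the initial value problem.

x(t) = -4te^(2t), z(t) = 6te^(2t) + e^(2t)

Coefficient matrix A = [[-4, -4], [9, 8]].
Characteristic polynomial det(A - λI) = λ^2 - 4λ + 4 = 0.
Single eigenvalue λ = 2 with algebraic multiplicity 2.
Eigenvector v = (-2,3); generalized eigenvector w with (A-λI)w=v is (1,-1).
General solution: e^(2t)[c_1·v + c_2·(t·v + w)].
Applying x(0)=0, z(0)=1 gives c_1=1, c_2=2.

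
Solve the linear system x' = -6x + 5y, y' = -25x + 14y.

x(t) = -C_1e^(4t)sin(5t) + C_2e^(4t)cos(5t), y(t) = -2C_1e^(4t)sin(5t) - C_1e^(4t)cos(5t) - C_2e^(4t)sin(5t) + 2C_2e^(4t)cos(5t)

Coefficient matrix A = [[-6, 5], [-25, 14]].
Characteristic polynomial det(A - λI) = λ^2 - 8λ + 41 = 0.
Eigenvalues λ = 4 ± 5i (complex conjugate pair).
For λ=4+5i: an eigenvector is (0,-1) - i(-1,-2) = (0 + i, -1 + 2i).
A real fundamental pair from Re and Im of e^((4+5i)t)v: X_1 = e^(4t)(cos(5t)·(0,-1) + sin(5t)·(-1,-2)), X_2 = e^(4t)(sin(5t)·(0,-1) - cos(5t)·(-1,-2)).
General solution: C_1X_1 + C_2X_2.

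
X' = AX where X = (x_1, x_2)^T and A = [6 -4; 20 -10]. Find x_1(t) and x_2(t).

x_1(t) = C_1e^(-2t)cos(4t) + C_2e^(-2t)sin(4t), x_2(t) = C_1e^(-2t)sin(4t) + 2C_1e^(-2t)cos(4t) + 2C_2e^(-2t)sin(4t) - C_2e^(-2t)cos(4t)

Coefficient matrix A = [[6, -4], [20, -10]].
Characteristic polynomial det(A - λI) = λ^2 + 4λ + 20 = 0.
Eigenvalues λ = -2 ± 4i (complex conjugate pair).
For λ=-2+4i: an eigenvector is (1,2) - i(0,1) = (1, 2 - i).
A real fundamental pair from Re and Im of e^((-2+4i)t)v: X_1 = e^(-2t)(cos(4t)·(1,2) + sin(4t)·(0,1)), X_2 = e^(-2t)(sin(4t)·(1,2) - cos(4t)·(0,1)).
General solution: C_1X_1 + C_2X_2.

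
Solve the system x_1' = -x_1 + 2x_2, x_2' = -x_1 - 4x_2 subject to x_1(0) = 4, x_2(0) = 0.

Coefficient matrix A = [[-1, 2], [-1, -4]].
Characteristic polynomial det(A - λI) = λ^2 + 5λ + 6 = 0.
Eigenvalues λ = -2, -3.
For λ=-2: (A-λI) row 1 is [1, 2], so an eigenvector is (2, -1).
For λ=-3: (A-λI) row 1 is [2, 2], so an eigenvector is (-1, 1).
General solution: c_1e^(-2t)(2,-1) + c_2e^(-3t)(-1,1).
Applying x_1(0)=4, x_2(0)=0 gives c_1=4, c_2=4.

x_1(t) = 8e^(-2t) - 4e^(-3t), x_2(t) = -4e^(-2t) + 4e^(-3t)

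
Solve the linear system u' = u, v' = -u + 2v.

u(t) = -C_2e^(t), v(t) = C_1e^(2t) - C_2e^(t)

Coefficient matrix A = [[1, 0], [-1, 2]].
Characteristic polynomial det(A - λI) = λ^2 - 3λ + 2 = 0.
Eigenvalues λ = 2, 1.
For λ=2: (A-λI) row 1 is [-1, 0], so an eigenvector is (0, 1).
For λ=1: (A-λI) row 2 is [-1, 1], so an eigenvector is (-1, -1).
General solution: C_1e^(2t)(0,1) + C_2e^(t)(-1,-1).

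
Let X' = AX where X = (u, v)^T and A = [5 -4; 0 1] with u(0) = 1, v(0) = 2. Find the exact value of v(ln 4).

8

A = [[5,-4],[0,1]]; eigenvalues λ = 5, 1.
Eigenvectors: (1,0) for λ=5, (-1,-1) for λ=1.
From the initial condition, c_1 = -1, c_2 = -2.
v(ln 4) = (-1)(4^5)(0) + (-2)(4^1)(-1) = 8.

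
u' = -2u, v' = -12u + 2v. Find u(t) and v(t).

Coefficient matrix A = [[-2, 0], [-12, 2]].
Characteristic polynomial det(A - λI) = λ^2 - 4 = 0.
Eigenvalues λ = -2, 2.
For λ=-2: (A-λI) row 2 is [-12, 4], so an eigenvector is (-1, -3).
For λ=2: (A-λI) row 1 is [-4, 0], so an eigenvector is (0, -1).
General solution: C_1e^(-2t)(-1,-3) + C_2e^(2t)(0,-1).

u(t) = -C_1e^(-2t), v(t) = -3C_1e^(-2t) - C_2e^(2t)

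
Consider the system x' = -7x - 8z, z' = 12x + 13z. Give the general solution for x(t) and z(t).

Coefficient matrix A = [[-7, -8], [12, 13]].
Characteristic polynomial det(A - λI) = λ^2 - 6λ + 5 = 0.
Eigenvalues λ = 5, 1.
For λ=5: (A-λI) row 1 is [-12, -8], so an eigenvector is (2, -3).
For λ=1: (A-λI) row 1 is [-8, -8], so an eigenvector is (-1, 1).
General solution: c_1e^(5t)(2,-3) + c_2e^(t)(-1,1).

x(t) = 2c_1e^(5t) - c_2e^(t), z(t) = -3c_1e^(5t) + c_2e^(t)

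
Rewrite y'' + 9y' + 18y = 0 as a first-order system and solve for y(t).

Let x_1 = y, x_2 = y'. Then x_1' = x_2 and x_2' = -18x_1 - 9x_2.
A = [[0,1],[-18,-9]]; det(A-λI) = λ^2 + 9λ + 18.
Eigenvalues λ = -6, -3 with eigenvectors (1,-6), (1,-3).

y(t) = c_1e^(-6t) + c_2e^(-3t)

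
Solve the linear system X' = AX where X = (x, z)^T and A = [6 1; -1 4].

Coefficient matrix A = [[6, 1], [-1, 4]].
Characteristic polynomial det(A - λI) = λ^2 - 10λ + 25 = 0.
Single eigenvalue λ = 5 with algebraic multiplicity 2.
Eigenvector v = (-1,1); generalized eigenvector w with (A-λI)w=v is (1,-2).
General solution: e^(5t)[K_1·v + K_2·(t·v + w)].

x(t) = -K_1e^(5t) - K_2te^(5t) + K_2e^(5t), z(t) = K_1e^(5t) + K_2te^(5t) - 2K_2e^(5t)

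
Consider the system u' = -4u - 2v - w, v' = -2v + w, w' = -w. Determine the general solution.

Coefficient matrix A = [[-4, -2, -1], [0, -2, 1], [0, 0, -1]].
det(A - λI) = 0 gives eigenvalues λ = -2, -4, -1.
For λ=-2: eigenvector (-1,1,0).
For λ=-4: eigenvector (1,0,0).
For λ=-1: eigenvector (-1,1,1).
General solution: C_1e^(-2t)(-1,1,0) + C_2e^(-4t)(1,0,0) + C_3e^(-t)(-1,1,1).

u(t) = -C_1e^(-2t) + C_2e^(-4t) - C_3e^(-t), v(t) = C_1e^(-2t) + C_3e^(-t), w(t) = C_3e^(-t)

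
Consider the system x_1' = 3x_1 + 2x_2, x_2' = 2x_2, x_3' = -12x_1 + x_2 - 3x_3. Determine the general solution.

x_1(t) = C_1e^(3t) - 2C_2e^(2t), x_2(t) = C_2e^(2t), x_3(t) = -2C_1e^(3t) + 5C_2e^(2t) + C_3e^(-3t)

Coefficient matrix A = [[3, 2, 0], [0, 2, 0], [-12, 1, -3]].
det(A - λI) = 0 gives eigenvalues λ = 3, 2, -3.
For λ=3: eigenvector (1,0,-2).
For λ=2: eigenvector (-2,1,5).
For λ=-3: eigenvector (0,0,1).
General solution: C_1e^(3t)(1,0,-2) + C_2e^(2t)(-2,1,5) + C_3e^(-3t)(0,0,1).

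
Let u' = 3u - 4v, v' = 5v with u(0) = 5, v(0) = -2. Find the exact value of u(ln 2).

136

A = [[3,-4],[0,5]]; eigenvalues λ = 3, 5.
Eigenvectors: (-1,0) for λ=3, (-2,1) for λ=5.
From the initial condition, c_1 = -1, c_2 = -2.
u(ln 2) = (-1)(2^3)(-1) + (-2)(2^5)(-2) = 136.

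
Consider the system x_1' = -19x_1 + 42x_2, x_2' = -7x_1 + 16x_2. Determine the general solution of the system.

x_1(t) = 2K_1e^(2t) + 3K_2e^(-5t), x_2(t) = K_1e^(2t) + K_2e^(-5t)

Coefficient matrix A = [[-19, 42], [-7, 16]].
Characteristic polynomial det(A - λI) = λ^2 + 3λ - 10 = 0.
Eigenvalues λ = 2, -5.
For λ=2: (A-λI) row 1 is [-21, 42], so an eigenvector is (2, 1).
For λ=-5: (A-λI) row 1 is [-14, 42], so an eigenvector is (3, 1).
General solution: K_1e^(2t)(2,1) + K_2e^(-5t)(3,1).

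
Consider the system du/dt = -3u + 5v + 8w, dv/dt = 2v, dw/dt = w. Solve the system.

Coefficient matrix A = [[-3, 5, 8], [0, 2, 0], [0, 0, 1]].
det(A - λI) = 0 gives eigenvalues λ = -3, 1, 2.
For λ=-3: eigenvector (1,0,0).
For λ=1: eigenvector (2,0,1).
For λ=2: eigenvector (1,1,0).
General solution: c_1e^(-3t)(1,0,0) + c_2e^(t)(2,0,1) + c_3e^(2t)(1,1,0).

u(t) = c_1e^(-3t) + 2c_2e^(t) + c_3e^(2t), v(t) = c_3e^(2t), w(t) = c_2e^(t)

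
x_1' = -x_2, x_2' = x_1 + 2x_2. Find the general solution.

Coefficient matrix A = [[0, -1], [1, 2]].
Characteristic polynomial det(A - λI) = λ^2 - 2λ + 1 = 0.
Single eigenvalue λ = 1 with algebraic multiplicity 2.
Eigenvector v = (1,-1); generalized eigenvector w with (A-λI)w=v is (-3,2).
General solution: e^(t)[K_1·v + K_2·(t·v + w)].

x_1(t) = K_1e^(t) + K_2te^(t) - 3K_2e^(t), x_2(t) = -K_1e^(t) - K_2te^(t) + 2K_2e^(t)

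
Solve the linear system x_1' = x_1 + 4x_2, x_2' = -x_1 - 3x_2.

Coefficient matrix A = [[1, 4], [-1, -3]].
Characteristic polynomial det(A - λI) = λ^2 + 2λ + 1 = 0.
Single eigenvalue λ = -1 with algebraic multiplicity 2.
Eigenvector v = (2,-1); generalized eigenvector w with (A-λI)w=v is (-1,1).
General solution: e^(-t)[K_1·v + K_2·(t·v + w)].

x_1(t) = 2K_1e^(-t) + 2K_2te^(-t) - K_2e^(-t), x_2(t) = -K_1e^(-t) - K_2te^(-t) + K_2e^(-t)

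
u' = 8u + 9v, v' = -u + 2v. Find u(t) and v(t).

u(t) = -3C_1e^(5t) - 3C_2te^(5t) - C_2e^(5t), v(t) = C_1e^(5t) + C_2te^(5t)

Coefficient matrix A = [[8, 9], [-1, 2]].
Characteristic polynomial det(A - λI) = λ^2 - 10λ + 25 = 0.
Single eigenvalue λ = 5 with algebraic multiplicity 2.
Eigenvector v = (-3,1); generalized eigenvector w with (A-λI)w=v is (-1,0).
General solution: e^(5t)[C_1·v + C_2·(t·v + w)].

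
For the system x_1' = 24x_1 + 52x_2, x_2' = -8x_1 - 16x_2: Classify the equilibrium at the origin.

A = [[24,52],[-8,-16]]; det(A-λI) = λ^2 - 8λ + 32.
λ = 4 ± 4i: positive real part.

unstable spiral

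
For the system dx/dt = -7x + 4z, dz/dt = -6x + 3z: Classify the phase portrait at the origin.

stable node

A = [[-7,4],[-6,3]]; det(A-λI) = λ^2 + 4λ + 3.
λ = -1, -3: both negative.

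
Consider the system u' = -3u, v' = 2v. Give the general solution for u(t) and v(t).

Coefficient matrix A = [[-3, 0], [0, 2]].
Characteristic polynomial det(A - λI) = λ^2 + λ - 6 = 0.
Eigenvalues λ = 2, -3.
For λ=2: (A-λI) row 1 is [-5, 0], so an eigenvector is (0, 1).
For λ=-3: (A-λI) row 2 is [0, 5], so an eigenvector is (-1, 0).
General solution: c_1e^(2t)(0,1) + c_2e^(-3t)(-1,0).

u(t) = -c_2e^(-3t), v(t) = c_1e^(2t)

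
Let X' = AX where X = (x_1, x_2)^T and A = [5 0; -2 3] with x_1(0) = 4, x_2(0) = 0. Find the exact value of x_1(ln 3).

972

A = [[5,0],[-2,3]]; eigenvalues λ = 3, 5.
Eigenvectors: (0,-1) for λ=3, (1,-1) for λ=5.
From the initial condition, c_1 = -4, c_2 = 4.
x_1(ln 3) = (-4)(3^3)(0) + (4)(3^5)(1) = 972.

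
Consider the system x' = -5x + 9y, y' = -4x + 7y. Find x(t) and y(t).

Coefficient matrix A = [[-5, 9], [-4, 7]].
Characteristic polynomial det(A - λI) = λ^2 - 2λ + 1 = 0.
Single eigenvalue λ = 1 with algebraic multiplicity 2.
Eigenvector v = (-3,-2); generalized eigenvector w with (A-λI)w=v is (2,1).
General solution: e^(t)[c_1·v + c_2·(t·v + w)].

x(t) = -3c_1e^(t) - 3c_2te^(t) + 2c_2e^(t), y(t) = -2c_1e^(t) - 2c_2te^(t) + c_2e^(t)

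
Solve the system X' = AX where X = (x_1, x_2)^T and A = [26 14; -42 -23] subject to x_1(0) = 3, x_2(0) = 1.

x_1(t) = 14e^(5t) - 11e^(-2t), x_2(t) = -21e^(5t) + 22e^(-2t)

Coefficient matrix A = [[26, 14], [-42, -23]].
Characteristic polynomial det(A - λI) = λ^2 - 3λ - 10 = 0.
Eigenvalues λ = 5, -2.
For λ=5: (A-λI) row 1 is [21, 14], so an eigenvector is (-2, 3).
For λ=-2: (A-λI) row 1 is [28, 14], so an eigenvector is (1, -2).
General solution: c_1e^(5t)(-2,3) + c_2e^(-2t)(1,-2).
Applying x_1(0)=3, x_2(0)=1 gives c_1=-7, c_2=-11.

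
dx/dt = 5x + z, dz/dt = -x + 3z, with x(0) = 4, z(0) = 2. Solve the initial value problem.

Coefficient matrix A = [[5, 1], [-1, 3]].
Characteristic polynomial det(A - λI) = λ^2 - 8λ + 16 = 0.
Single eigenvalue λ = 4 with algebraic multiplicity 2.
Eigenvector v = (1,-1); generalized eigenvector w with (A-λI)w=v is (1,0).
General solution: e^(4t)[c_1·v + c_2·(t·v + w)].
Applying x(0)=4, z(0)=2 gives c_1=-2, c_2=6.

x(t) = 6te^(4t) + 4e^(4t), z(t) = -6te^(4t) + 2e^(4t)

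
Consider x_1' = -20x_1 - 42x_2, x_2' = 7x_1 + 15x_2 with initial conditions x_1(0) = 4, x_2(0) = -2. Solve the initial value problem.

Coefficient matrix A = [[-20, -42], [7, 15]].
Characteristic polynomial det(A - λI) = λ^2 + 5λ - 6 = 0.
Eigenvalues λ = -6, 1.
For λ=-6: (A-λI) row 1 is [-14, -42], so an eigenvector is (-3, 1).
For λ=1: (A-λI) row 1 is [-21, -42], so an eigenvector is (-2, 1).
General solution: c_1e^(-6t)(-3,1) + c_2e^(t)(-2,1).
Applying x_1(0)=4, x_2(0)=-2 gives c_1=0, c_2=-2.

x_1(t) = 4e^(t), x_2(t) = -2e^(t)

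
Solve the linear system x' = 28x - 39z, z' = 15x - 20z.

x(t) = -2c_1e^(4t)sin(3t) + 3c_1e^(4t)cos(3t) + 3c_2e^(4t)sin(3t) + 2c_2e^(4t)cos(3t), z(t) = -c_1e^(4t)sin(3t) + 2c_1e^(4t)cos(3t) + 2c_2e^(4t)sin(3t) + c_2e^(4t)cos(3t)

Coefficient matrix A = [[28, -39], [15, -20]].
Characteristic polynomial det(A - λI) = λ^2 - 8λ + 25 = 0.
Eigenvalues λ = 4 ± 3i (complex conjugate pair).
For λ=4+3i: an eigenvector is (3,2) - i(-2,-1) = (3 + 2i, 2 + i).
A real fundamental pair from Re and Im of e^((4+3i)t)v: X_1 = e^(4t)(cos(3t)·(3,2) + sin(3t)·(-2,-1)), X_2 = e^(4t)(sin(3t)·(3,2) - cos(3t)·(-2,-1)).
General solution: c_1X_1 + c_2X_2.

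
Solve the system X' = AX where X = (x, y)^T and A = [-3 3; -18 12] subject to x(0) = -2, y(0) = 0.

Coefficient matrix A = [[-3, 3], [-18, 12]].
Characteristic polynomial det(A - λI) = λ^2 - 9λ + 18 = 0.
Eigenvalues λ = 3, 6.
For λ=3: (A-λI) row 1 is [-6, 3], so an eigenvector is (1, 2).
For λ=6: (A-λI) row 1 is [-9, 3], so an eigenvector is (-1, -3).
General solution: K_1e^(3t)(1,2) + K_2e^(6t)(-1,-3).
Applying x(0)=-2, y(0)=0 gives K_1=-6, K_2=-4.

x(t) = 4e^(6t) - 6e^(3t), y(t) = 12e^(6t) - 12e^(3t)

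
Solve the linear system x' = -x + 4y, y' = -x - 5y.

Coefficient matrix A = [[-1, 4], [-1, -5]].
Characteristic polynomial det(A - λI) = λ^2 + 6λ + 9 = 0.
Single eigenvalue λ = -3 with algebraic multiplicity 2.
Eigenvector v = (-2,1); generalized eigenvector w with (A-λI)w=v is (3,-2).
General solution: e^(-3t)[K_1·v + K_2·(t·v + w)].

x(t) = -2K_1e^(-3t) - 2K_2te^(-3t) + 3K_2e^(-3t), y(t) = K_1e^(-3t) + K_2te^(-3t) - 2K_2e^(-3t)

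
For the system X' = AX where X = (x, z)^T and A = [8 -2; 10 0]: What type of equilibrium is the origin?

unstable spiral

A = [[8,-2],[10,0]]; det(A-λI) = λ^2 - 8λ + 20.
λ = 4 ± 2i: positive real part.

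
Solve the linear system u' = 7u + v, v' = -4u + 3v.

u(t) = -C_1e^(5t) - C_2te^(5t) - C_2e^(5t), v(t) = 2C_1e^(5t) + 2C_2te^(5t) + C_2e^(5t)

Coefficient matrix A = [[7, 1], [-4, 3]].
Characteristic polynomial det(A - λI) = λ^2 - 10λ + 25 = 0.
Single eigenvalue λ = 5 with algebraic multiplicity 2.
Eigenvector v = (-1,2); generalized eigenvector w with (A-λI)w=v is (-1,1).
General solution: e^(5t)[C_1·v + C_2·(t·v + w)].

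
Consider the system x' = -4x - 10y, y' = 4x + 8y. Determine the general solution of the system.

Coefficient matrix A = [[-4, -10], [4, 8]].
Characteristic polynomial det(A - λI) = λ^2 - 4λ + 8 = 0.
Eigenvalues λ = 2 ± 2i (complex conjugate pair).
For λ=2+2i: an eigenvector is (2,-1) - i(-1,1) = (2 + i, -1 - i).
A real fundamental pair from Re and Im of e^((2+2i)t)v: X_1 = e^(2t)(cos(2t)·(2,-1) + sin(2t)·(-1,1)), X_2 = e^(2t)(sin(2t)·(2,-1) - cos(2t)·(-1,1)).
General solution: C_1X_1 + C_2X_2.

x(t) = -C_1e^(2t)sin(2t) + 2C_1e^(2t)cos(2t) + 2C_2e^(2t)sin(2t) + C_2e^(2t)cos(2t), y(t) = C_1e^(2t)sin(2t) - C_1e^(2t)cos(2t) - C_2e^(2t)sin(2t) - C_2e^(2t)cos(2t)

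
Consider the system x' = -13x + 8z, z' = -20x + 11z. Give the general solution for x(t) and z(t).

x(t) = -C_1e^(-t)sin(4t) + C_1e^(-t)cos(4t) + C_2e^(-t)sin(4t) + C_2e^(-t)cos(4t), z(t) = -2C_1e^(-t)sin(4t) + C_1e^(-t)cos(4t) + C_2e^(-t)sin(4t) + 2C_2e^(-t)cos(4t)

Coefficient matrix A = [[-13, 8], [-20, 11]].
Characteristic polynomial det(A - λI) = λ^2 + 2λ + 17 = 0.
Eigenvalues λ = -1 ± 4i (complex conjugate pair).
For λ=-1+4i: an eigenvector is (1,1) - i(-1,-2) = (1 + i, 1 + 2i).
A real fundamental pair from Re and Im of e^((-1+4i)t)v: X_1 = e^(-t)(cos(4t)·(1,1) + sin(4t)·(-1,-2)), X_2 = e^(-t)(sin(4t)·(1,1) - cos(4t)·(-1,-2)).
General solution: C_1X_1 + C_2X_2.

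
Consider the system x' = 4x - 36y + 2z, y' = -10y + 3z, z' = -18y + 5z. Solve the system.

x(t) = 4c_1e^(-4t) + c_2e^(4t) + 6c_3e^(-t), y(t) = c_1e^(-4t) + c_3e^(-t), z(t) = 2c_1e^(-4t) + 3c_3e^(-t)

Coefficient matrix A = [[4, -36, 2], [0, -10, 3], [0, -18, 5]].
det(A - λI) = 0 gives eigenvalues λ = -4, 4, -1.
For λ=-4: eigenvector (4,1,2).
For λ=4: eigenvector (1,0,0).
For λ=-1: eigenvector (6,1,3).
General solution: c_1e^(-4t)(4,1,2) + c_2e^(4t)(1,0,0) + c_3e^(-t)(6,1,3).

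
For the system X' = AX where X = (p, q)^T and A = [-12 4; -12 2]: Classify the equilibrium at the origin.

stable node

A = [[-12,4],[-12,2]]; det(A-λI) = λ^2 + 10λ + 24.
λ = -6, -4: both negative.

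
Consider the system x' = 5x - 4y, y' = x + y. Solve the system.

x(t) = -2c_1e^(3t) - 2c_2te^(3t) - c_2e^(3t), y(t) = -c_1e^(3t) - c_2te^(3t)

Coefficient matrix A = [[5, -4], [1, 1]].
Characteristic polynomial det(A - λI) = λ^2 - 6λ + 9 = 0.
Single eigenvalue λ = 3 with algebraic multiplicity 2.
Eigenvector v = (-2,-1); generalized eigenvector w with (A-λI)w=v is (-1,0).
General solution: e^(3t)[c_1·v + c_2·(t·v + w)].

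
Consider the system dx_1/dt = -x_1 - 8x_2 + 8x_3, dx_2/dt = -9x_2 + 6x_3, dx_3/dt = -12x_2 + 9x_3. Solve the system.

x_1(t) = K_1e^(-t) + 2K_3e^(3t), x_2(t) = -K_2e^(-3t) + K_3e^(3t), x_3(t) = -K_2e^(-3t) + 2K_3e^(3t)

Coefficient matrix A = [[-1, -8, 8], [0, -9, 6], [0, -12, 9]].
det(A - λI) = 0 gives eigenvalues λ = -1, -3, 3.
For λ=-1: eigenvector (1,0,0).
For λ=-3: eigenvector (0,-1,-1).
For λ=3: eigenvector (2,1,2).
General solution: K_1e^(-t)(1,0,0) + K_2e^(-3t)(0,-1,-1) + K_3e^(3t)(2,1,2).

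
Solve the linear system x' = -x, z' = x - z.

Coefficient matrix A = [[-1, 0], [1, -1]].
Characteristic polynomial det(A - λI) = λ^2 + 2λ + 1 = 0.
Single eigenvalue λ = -1 with algebraic multiplicity 2.
Eigenvector v = (0,-1); generalized eigenvector w with (A-λI)w=v is (-1,-2).
General solution: e^(-t)[K_1·v + K_2·(t·v + w)].

x(t) = -K_2e^(-t), z(t) = -K_1e^(-t) - K_2te^(-t) - 2K_2e^(-t)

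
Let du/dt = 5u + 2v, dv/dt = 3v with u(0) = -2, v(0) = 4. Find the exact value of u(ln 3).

378

A = [[5,2],[0,3]]; eigenvalues λ = 3, 5.
Eigenvectors: (1,-1) for λ=3, (-1,0) for λ=5.
From the initial condition, c_1 = -4, c_2 = -2.
u(ln 3) = (-4)(3^3)(1) + (-2)(3^5)(-1) = 378.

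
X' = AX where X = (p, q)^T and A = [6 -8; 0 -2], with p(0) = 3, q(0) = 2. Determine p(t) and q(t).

Coefficient matrix A = [[6, -8], [0, -2]].
Characteristic polynomial det(A - λI) = λ^2 - 4λ - 12 = 0.
Eigenvalues λ = 6, -2.
For λ=6: (A-λI) row 1 is [0, -8], so an eigenvector is (1, 0).
For λ=-2: (A-λI) row 1 is [8, -8], so an eigenvector is (-1, -1).
General solution: C_1e^(6t)(1,0) + C_2e^(-2t)(-1,-1).
Applying p(0)=3, q(0)=2 gives C_1=1, C_2=-2.

p(t) = e^(6t) + 2e^(-2t), q(t) = 2e^(-2t)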